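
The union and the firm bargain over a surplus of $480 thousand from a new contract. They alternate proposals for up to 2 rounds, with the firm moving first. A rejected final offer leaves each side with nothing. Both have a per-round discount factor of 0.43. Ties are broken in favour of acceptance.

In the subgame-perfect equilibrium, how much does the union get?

Round 2 (the union proposes): rejection yields 0 for the firm; the union offers 0 and keeps 480.
Round 1 (the firm proposes): the union can get 480 next round, worth 0.43 × 480 = 206.4 now, so the firm offers 206.4, keeping 273.6.

206.4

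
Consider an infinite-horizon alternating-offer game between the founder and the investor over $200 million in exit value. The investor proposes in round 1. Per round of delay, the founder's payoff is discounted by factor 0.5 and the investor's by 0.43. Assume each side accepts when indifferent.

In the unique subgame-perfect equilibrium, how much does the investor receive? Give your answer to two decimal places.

127.39

In a stationary SPE each proposer offers the other exactly their discounted continuation value.
If the investor keeps x when proposing and the founder keeps y when proposing, then x = 200 − 0.5y and y = 200 − 0.43x.
Solving: x = 200(1 − 0.5) / (1 − 0.43·0.5) = 100 / 0.785 ≈ 127.3885.
The founder gets 200 − 127.3885 ≈ 72.6115.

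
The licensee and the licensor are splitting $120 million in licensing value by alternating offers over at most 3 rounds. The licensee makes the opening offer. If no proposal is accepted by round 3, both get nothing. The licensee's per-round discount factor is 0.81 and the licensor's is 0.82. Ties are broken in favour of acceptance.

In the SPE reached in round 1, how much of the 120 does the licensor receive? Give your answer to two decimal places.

By backward induction:
Round 3 (the licensee proposes): rejection yields 0 for the licensor; the licensee offers 0 and keeps 120.
Round 2 (the licensor proposes): the licensee can get 120 next round, worth 0.81 × 120 = 97.2 now. The licensor offers 97.2 and keeps 120 − 97.2 = 22.8.
Round 1 (the licensee proposes): the licensor can get 22.8 next round, worth 0.82 × 22.8 = 18.696 now; the licensee offers that and keeps 101.304.

18.70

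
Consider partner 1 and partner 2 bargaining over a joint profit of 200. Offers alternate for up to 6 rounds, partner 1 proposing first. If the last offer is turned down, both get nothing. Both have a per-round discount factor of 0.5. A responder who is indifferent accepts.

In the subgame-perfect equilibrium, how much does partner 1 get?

Round 6 (partner 2 proposes): rejection yields 0 for partner 1; partner 2 offers 0 and keeps 200.
Round 5 (partner 1 proposes): partner 2 can get 200 next round, worth 0.5 × 200 = 100 now, so partner 1 offers 100, keeping 100.
Round 4 (partner 2 proposes): partner 1 can get 100 next round, worth 0.5 × 100 = 50 now, so partner 2 offers 50, keeping 150.
Round 3 (partner 1 proposes): partner 2 can get 150 next round, worth 0.5 × 150 = 75 now. Partner 1 offers 75 and keeps 200 − 75 = 125.
Round 2 (partner 2 proposes): partner 1 can get 125 next round, worth 0.5 × 125 = 62.5 now; partner 2 offers that and keeps 137.5.
Round 1 (partner 1 proposes): partner 2 can get 137.5 next round, worth 0.5 × 137.5 = 68.75 now; partner 1 offers that and keeps 131.25.

131.25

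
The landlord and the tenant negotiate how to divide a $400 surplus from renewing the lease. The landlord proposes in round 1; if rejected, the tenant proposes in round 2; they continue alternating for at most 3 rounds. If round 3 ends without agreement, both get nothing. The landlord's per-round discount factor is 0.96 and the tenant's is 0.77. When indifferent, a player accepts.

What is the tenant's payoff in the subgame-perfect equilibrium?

Round 3 (the landlord proposes): rejection yields 0 for the tenant; the landlord offers 0 and keeps 400.
Round 2 (the tenant proposes): the landlord can get 400 next round, worth 0.96 × 400 = 384 now. The tenant offers 384 and keeps 400 − 384 = 16.
Round 1 (the landlord proposes): the tenant can get 16 next round, worth 0.77 × 16 = 12.32 now, so the landlord offers 12.32, keeping 387.68.

12.32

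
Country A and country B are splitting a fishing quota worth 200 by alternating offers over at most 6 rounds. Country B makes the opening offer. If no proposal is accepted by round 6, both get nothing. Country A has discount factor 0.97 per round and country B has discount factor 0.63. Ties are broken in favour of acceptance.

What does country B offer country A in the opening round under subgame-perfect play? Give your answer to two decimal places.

Round 6 (country A proposes): rejection yields 0 for country B; country A offers 0 and keeps 200.
Round 5 (country B proposes): country A can get 200 next round, worth 0.97 × 200 = 194 now; country B offers that and keeps 6.
Round 4 (country A proposes): country B can get 6 next round, worth 0.63 × 6 = 3.78 now, so country A offers 3.78, keeping 196.22.
Round 3 (country B proposes): country A can get 196.22 next round, worth 0.97 × 196.22 = 190.3334 now, so country B offers 190.3334, keeping 9.6666.
Round 2 (country A proposes): country B can get 9.6666 next round, worth 0.63 × 9.6666 = 6.089958 now. Country A offers 6.089958 and keeps 200 − 6.089958 = 193.910042.
Round 1 (country B proposes): country A can get 193.910042 next round, worth 0.97 × 193.910042 = 188.09274074 now, so country B offers 188.09274074, keeping 11.90725926.

188.09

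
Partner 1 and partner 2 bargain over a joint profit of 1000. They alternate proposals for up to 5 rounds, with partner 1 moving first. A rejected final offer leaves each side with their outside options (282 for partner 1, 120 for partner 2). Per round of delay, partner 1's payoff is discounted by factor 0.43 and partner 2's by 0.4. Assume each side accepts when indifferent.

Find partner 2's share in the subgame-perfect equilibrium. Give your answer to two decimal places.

270.77

By backward induction:
Round 5 (partner 1 proposes): partner 2 gets 120 if talks fail, so partner 1 offers 120 and keeps 880.
Round 4 (partner 2 proposes): partner 1 can get 880 next round, worth 0.43 × 880 = 378.4 now. Partner 2 offers 378.4 and keeps 1000 − 378.4 = 621.6.
Round 3 (partner 1 proposes): partner 2 can get 621.6 next round, worth 0.4 × 621.6 = 248.64 now. Partner 1 offers 248.64 and keeps 1000 − 248.64 = 751.36.
Round 2 (partner 2 proposes): partner 1 can get 751.36 next round, worth 0.43 × 751.36 = 323.0848 now. Partner 2 offers 323.0848 and keeps 1000 − 323.0848 = 676.9152.
Round 1 (partner 1 proposes): partner 2 can get 676.9152 next round, worth 0.4 × 676.9152 = 270.76608 now. Partner 1 offers 270.76608 and keeps 1000 − 270.76608 = 729.23392.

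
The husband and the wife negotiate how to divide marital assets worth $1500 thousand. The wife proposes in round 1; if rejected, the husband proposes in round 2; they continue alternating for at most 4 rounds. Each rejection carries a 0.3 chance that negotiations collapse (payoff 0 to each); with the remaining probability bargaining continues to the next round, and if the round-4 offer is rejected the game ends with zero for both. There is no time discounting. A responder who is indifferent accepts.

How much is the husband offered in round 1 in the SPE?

Round 4 (the husband proposes): the wife will accept anything ≥ 0, so the husband offers 0 and keeps 1500.
Round 3 (the wife proposes): rejecting gives the husband an expected 0.7 × 1500 = 1050, so the wife offers 1050, keeping 450.
Round 2 (the husband proposes): rejecting gives the wife an expected 0.7 × 450 = 315, so the husband offers 315, keeping 1185.
Round 1 (the wife proposes): rejecting gives the husband an expected 0.7 × 1185 = 829.5; the wife offers that and keeps 670.5.

829.5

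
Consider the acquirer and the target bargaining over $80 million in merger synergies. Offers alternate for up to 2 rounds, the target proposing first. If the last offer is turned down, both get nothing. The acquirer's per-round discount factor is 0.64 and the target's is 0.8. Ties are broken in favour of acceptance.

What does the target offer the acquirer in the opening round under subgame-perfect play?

51.2

Round 2 (the acquirer proposes): the target will accept anything ≥ 0, so the acquirer offers 0 and keeps 80.
Round 1 (the target proposes): the acquirer can get 80 next round, worth 0.64 × 80 = 51.2 now; the target offers that and keeps 28.8.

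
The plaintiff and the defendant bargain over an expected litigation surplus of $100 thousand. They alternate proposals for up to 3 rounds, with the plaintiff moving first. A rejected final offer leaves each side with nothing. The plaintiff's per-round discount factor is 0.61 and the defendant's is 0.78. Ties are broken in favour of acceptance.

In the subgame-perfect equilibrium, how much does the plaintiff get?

By backward induction:
Round 3 (the plaintiff proposes): rejection yields 0 for the defendant; the plaintiff offers 0 and keeps 100.
Round 2 (the defendant proposes): the plaintiff can get 100 next round, worth 0.61 × 100 = 61 now. The defendant offers 61 and keeps 100 − 61 = 39.
Round 1 (the plaintiff proposes): the defendant can get 39 next round, worth 0.78 × 39 = 30.42 now; the plaintiff offers that and keeps 69.58.

69.58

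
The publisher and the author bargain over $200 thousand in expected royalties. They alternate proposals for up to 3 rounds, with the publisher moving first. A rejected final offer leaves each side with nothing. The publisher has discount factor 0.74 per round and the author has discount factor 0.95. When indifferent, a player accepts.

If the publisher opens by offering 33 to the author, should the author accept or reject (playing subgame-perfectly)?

Round 3 (the publisher proposes): the author will accept anything ≥ 0, so the publisher offers 0 and keeps 200.
Round 2 (the author proposes): the publisher can get 200 next round, worth 0.74 × 200 = 148 now, so the author offers 148, keeping 52.
So by rejecting in round 1, the author gets 52 next round, worth 0.95 × 52 = 49.4 now.
Offer 33 < 49.4, so the author rejects.

Reject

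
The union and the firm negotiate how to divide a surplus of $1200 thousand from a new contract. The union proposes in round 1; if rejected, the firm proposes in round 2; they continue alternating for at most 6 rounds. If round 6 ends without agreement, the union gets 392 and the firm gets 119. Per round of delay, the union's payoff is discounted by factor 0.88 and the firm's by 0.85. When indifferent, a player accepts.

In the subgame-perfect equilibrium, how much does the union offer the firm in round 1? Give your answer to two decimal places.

Round 6 (the firm proposes): the union gets 392 if talks fail, so the firm offers 392 and keeps 808.
Round 5 (the union proposes): the firm can get 808 next round, worth 0.85 × 808 = 686.8 now, so the union offers 686.8, keeping 513.2.
Round 4 (the firm proposes): the union can get 513.2 next round, worth 0.88 × 513.2 = 451.616 now, so the firm offers 451.616, keeping 748.384.
Round 3 (the union proposes): the firm can get 748.384 next round, worth 0.85 × 748.384 = 636.1264 now; the union offers that and keeps 563.8736.
Round 2 (the firm proposes): the union can get 563.8736 next round, worth 0.88 × 563.8736 = 496.208768 now, so the firm offers 496.208768, keeping 703.791232.
Round 1 (the union proposes): the firm can get 703.791232 next round, worth 0.85 × 703.791232 = 598.2225472 now. The union offers 598.2225472 and keeps 1200 − 598.2225472 = 601.7774528.

598.22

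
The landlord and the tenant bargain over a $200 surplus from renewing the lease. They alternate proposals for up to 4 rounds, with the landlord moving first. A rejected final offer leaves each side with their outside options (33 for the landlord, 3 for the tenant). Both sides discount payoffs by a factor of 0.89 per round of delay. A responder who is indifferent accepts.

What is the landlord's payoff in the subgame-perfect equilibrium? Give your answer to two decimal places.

62.69

Round 4 (the tenant proposes): the landlord gets 33 if talks fail, so the tenant offers 33 and keeps 167.
Round 3 (the landlord proposes): the tenant can get 167 next round, worth 0.89 × 167 = 148.63 now. The landlord offers 148.63 and keeps 200 − 148.63 = 51.37.
Round 2 (the tenant proposes): the landlord can get 51.37 next round, worth 0.89 × 51.37 = 45.7193 now. The tenant offers 45.7193 and keeps 200 − 45.7193 = 154.2807.
Round 1 (the landlord proposes): the tenant can get 154.2807 next round, worth 0.89 × 154.2807 = 137.309823 now. The landlord offers 137.309823 and keeps 200 − 137.309823 = 62.690177.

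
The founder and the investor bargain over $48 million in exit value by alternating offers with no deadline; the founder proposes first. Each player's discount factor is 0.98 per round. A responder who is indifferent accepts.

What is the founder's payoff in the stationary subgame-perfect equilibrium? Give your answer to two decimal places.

24.24

When the founder proposes, the investor accepts any offer worth at least 0.98 times what the investor would get by proposing next round; and vice versa.
This gives x = 48 − 0.98y and y = 48 − 0.98x, where x and y are each side's share when it proposes.
Hence (1 − 0.98·0.98)x = 48(1 − 0.98), i.e. 0.0396·x = 0.96.
x ≈ 24.2424; the investor's share is 48 − x ≈ 23.7576.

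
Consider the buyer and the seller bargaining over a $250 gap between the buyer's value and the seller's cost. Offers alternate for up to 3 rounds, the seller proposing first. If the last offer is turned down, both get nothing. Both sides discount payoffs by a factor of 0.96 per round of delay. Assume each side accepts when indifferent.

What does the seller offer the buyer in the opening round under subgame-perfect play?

9.6

Round 3 (the seller proposes): the buyer will accept anything ≥ 0, so the seller offers 0 and keeps 250.
Round 2 (the buyer proposes): the seller can get 250 next round, worth 0.96 × 250 = 240 now, so the buyer offers 240, keeping 10.
Round 1 (the seller proposes): the buyer can get 10 next round, worth 0.96 × 10 = 9.6 now, so the seller offers 9.6, keeping 240.4.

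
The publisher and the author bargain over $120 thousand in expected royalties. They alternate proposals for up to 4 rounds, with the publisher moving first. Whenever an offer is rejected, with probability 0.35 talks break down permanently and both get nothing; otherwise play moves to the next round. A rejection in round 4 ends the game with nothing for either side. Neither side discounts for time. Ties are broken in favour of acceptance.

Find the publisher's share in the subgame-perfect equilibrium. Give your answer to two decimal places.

Round 4 (the author proposes): rejection yields 0 for the publisher; the author offers 0 and keeps 120.
Round 3 (the publisher proposes): rejecting gives the author an expected 0.65 × 120 = 78; the publisher offers that and keeps 42.
Round 2 (the author proposes): rejecting gives the publisher an expected 0.65 × 42 = 27.3, so the author offers 27.3, keeping 92.7.
Round 1 (the publisher proposes): rejecting gives the author an expected 0.65 × 92.7 = 60.255, so the publisher offers 60.255, keeping 59.745.

59.75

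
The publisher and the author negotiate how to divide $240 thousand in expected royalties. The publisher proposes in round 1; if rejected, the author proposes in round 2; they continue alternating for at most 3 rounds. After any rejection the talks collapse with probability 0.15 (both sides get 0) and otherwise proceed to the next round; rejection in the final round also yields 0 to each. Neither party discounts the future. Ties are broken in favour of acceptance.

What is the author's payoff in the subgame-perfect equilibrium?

30.6

By backward induction:
Round 3 (the publisher proposes): the author will accept anything ≥ 0, so the publisher offers 0 and keeps 240.
Round 2 (the author proposes): rejecting gives the publisher an expected 0.85 × 240 = 204. The author offers 204 and keeps 240 − 204 = 36.
Round 1 (the publisher proposes): rejecting gives the author an expected 0.85 × 36 = 30.6, so the publisher offers 30.6, keeping 209.4.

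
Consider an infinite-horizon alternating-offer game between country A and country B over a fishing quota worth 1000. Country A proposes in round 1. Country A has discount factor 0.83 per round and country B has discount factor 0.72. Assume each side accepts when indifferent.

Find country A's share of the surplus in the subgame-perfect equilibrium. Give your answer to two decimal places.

Let x be country A's share when country A proposes and y be country B's share when country B proposes.
Country B accepts iff offered ≥ 0.72·y, so x = 1000 − 0.72y. Symmetrically y = 1000 − 0.83x.
Substituting: x = 1000 − 0.72(1000 − 0.83x), giving x(1 − 0.83·0.72) = 1000(1 − 0.72).
So x = 1000 × 0.28 / 0.4024 ≈ 695.8250, and country B receives 1000 − x ≈ 304.1750.

695.83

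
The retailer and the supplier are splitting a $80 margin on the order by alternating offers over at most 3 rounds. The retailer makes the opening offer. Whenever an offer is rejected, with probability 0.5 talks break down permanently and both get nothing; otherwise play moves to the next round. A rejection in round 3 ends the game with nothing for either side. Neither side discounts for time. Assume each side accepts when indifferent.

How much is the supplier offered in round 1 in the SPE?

20

By backward induction:
Round 3 (the retailer proposes): the supplier will accept anything ≥ 0, so the retailer offers 0 and keeps 80.
Round 2 (the supplier proposes): rejecting gives the retailer an expected 0.5 × 80 = 40, so the supplier offers 40, keeping 40.
Round 1 (the retailer proposes): rejecting gives the supplier an expected 0.5 × 40 = 20. The retailer offers 20 and keeps 80 − 20 = 60.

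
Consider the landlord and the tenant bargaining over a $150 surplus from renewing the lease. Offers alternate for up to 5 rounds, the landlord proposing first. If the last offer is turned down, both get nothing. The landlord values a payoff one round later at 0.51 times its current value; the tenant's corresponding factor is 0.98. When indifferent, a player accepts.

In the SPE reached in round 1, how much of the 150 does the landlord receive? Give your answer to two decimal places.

41.97

Work backward from the last round.
Round 5 (the landlord proposes): the tenant will accept anything ≥ 0, so the landlord offers 0 and keeps 150.
Round 4 (the tenant proposes): the landlord can get 150 next round, worth 0.51 × 150 = 76.5 now, so the tenant offers 76.5, keeping 73.5.
Round 3 (the landlord proposes): the tenant can get 73.5 next round, worth 0.98 × 73.5 = 72.03 now; the landlord offers that and keeps 77.97.
Round 2 (the tenant proposes): the landlord can get 77.97 next round, worth 0.51 × 77.97 = 39.7647 now, so the tenant offers 39.7647, keeping 110.2353.
Round 1 (the landlord proposes): the tenant can get 110.2353 next round, worth 0.98 × 110.2353 = 108.030594 now, so the landlord offers 108.030594, keeping 41.969406.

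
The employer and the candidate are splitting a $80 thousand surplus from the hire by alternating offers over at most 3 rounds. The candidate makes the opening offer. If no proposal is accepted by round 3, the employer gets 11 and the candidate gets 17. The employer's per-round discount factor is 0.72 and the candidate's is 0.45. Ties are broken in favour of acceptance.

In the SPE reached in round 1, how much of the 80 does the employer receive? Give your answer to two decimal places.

Round 3 (the candidate proposes): the employer gets 11 if talks fail, so the candidate offers 11 and keeps 69.
Round 2 (the employer proposes): the candidate can get 69 next round, worth 0.45 × 69 = 31.05 now, so the employer offers 31.05, keeping 48.95.
Round 1 (the candidate proposes): the employer can get 48.95 next round, worth 0.72 × 48.95 = 35.244 now; the candidate offers that and keeps 44.756.

35.24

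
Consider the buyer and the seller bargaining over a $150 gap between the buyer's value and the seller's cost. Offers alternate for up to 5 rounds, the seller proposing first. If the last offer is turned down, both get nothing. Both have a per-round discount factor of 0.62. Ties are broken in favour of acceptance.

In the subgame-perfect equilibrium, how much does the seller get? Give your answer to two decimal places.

101.08

By backward induction:
Round 5 (the seller proposes): rejection yields 0 for the buyer; the seller offers 0 and keeps 150.
Round 4 (the buyer proposes): the seller can get 150 next round, worth 0.62 × 150 = 93 now; the buyer offers that and keeps 57.
Round 3 (the seller proposes): the buyer can get 57 next round, worth 0.62 × 57 = 35.34 now, so the seller offers 35.34, keeping 114.66.
Round 2 (the buyer proposes): the seller can get 114.66 next round, worth 0.62 × 114.66 = 71.0892 now. The buyer offers 71.0892 and keeps 150 − 71.0892 = 78.9108.
Round 1 (the seller proposes): the buyer can get 78.9108 next round, worth 0.62 × 78.9108 = 48.924696 now; the seller offers that and keeps 101.075304.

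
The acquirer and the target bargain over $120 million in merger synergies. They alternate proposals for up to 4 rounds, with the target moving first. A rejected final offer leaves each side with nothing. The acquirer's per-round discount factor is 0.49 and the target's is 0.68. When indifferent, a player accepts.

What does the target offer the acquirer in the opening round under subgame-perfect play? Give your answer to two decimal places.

38.41

Round 4 (the acquirer proposes): the target will accept anything ≥ 0, so the acquirer offers 0 and keeps 120.
Round 3 (the target proposes): the acquirer can get 120 next round, worth 0.49 × 120 = 58.8 now; the target offers that and keeps 61.2.
Round 2 (the acquirer proposes): the target can get 61.2 next round, worth 0.68 × 61.2 = 41.616 now; the acquirer offers that and keeps 78.384.
Round 1 (the target proposes): the acquirer can get 78.384 next round, worth 0.49 × 78.384 = 38.40816 now; the target offers that and keeps 81.59184.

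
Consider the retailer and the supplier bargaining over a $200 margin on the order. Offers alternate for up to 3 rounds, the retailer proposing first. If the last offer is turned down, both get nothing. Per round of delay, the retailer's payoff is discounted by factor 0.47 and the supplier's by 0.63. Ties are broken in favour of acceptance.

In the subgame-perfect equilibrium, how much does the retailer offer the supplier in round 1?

66.78

Work backward from the last round.
Round 3 (the retailer proposes): rejection yields 0 for the supplier; the retailer offers 0 and keeps 200.
Round 2 (the supplier proposes): the retailer can get 200 next round, worth 0.47 × 200 = 94 now. The supplier offers 94 and keeps 200 − 94 = 106.
Round 1 (the retailer proposes): the supplier can get 106 next round, worth 0.63 × 106 = 66.78 now; the retailer offers that and keeps 133.22.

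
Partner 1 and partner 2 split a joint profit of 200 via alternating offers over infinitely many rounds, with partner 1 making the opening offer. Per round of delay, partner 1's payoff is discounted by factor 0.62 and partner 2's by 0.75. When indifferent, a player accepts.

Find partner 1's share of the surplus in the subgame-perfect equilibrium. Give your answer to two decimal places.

In a stationary SPE each proposer offers the other exactly their discounted continuation value.
If partner 1 keeps x when proposing and partner 2 keeps y when proposing, then x = 200 − 0.75y and y = 200 − 0.62x.
Solving: x = 200(1 − 0.75) / (1 − 0.62·0.75) = 50 / 0.535 ≈ 93.4579.
Partner 2 gets 200 − 93.4579 ≈ 106.5421.

93.46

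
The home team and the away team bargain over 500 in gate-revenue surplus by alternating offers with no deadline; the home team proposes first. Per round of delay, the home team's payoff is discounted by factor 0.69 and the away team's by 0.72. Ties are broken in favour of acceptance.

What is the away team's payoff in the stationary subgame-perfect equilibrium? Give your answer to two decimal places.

Let x be the home team's share when the home team proposes and y be the away team's share when the away team proposes.
The away team accepts iff offered ≥ 0.72·y, so x = 500 − 0.72y. Symmetrically y = 500 − 0.69x.
Substituting: x = 500 − 0.72(500 − 0.69x), giving x(1 − 0.69·0.72) = 500(1 − 0.72).
So x = 500 × 0.28 / 0.5032 ≈ 278.2194, and the away team receives 500 − x ≈ 221.7806.

221.78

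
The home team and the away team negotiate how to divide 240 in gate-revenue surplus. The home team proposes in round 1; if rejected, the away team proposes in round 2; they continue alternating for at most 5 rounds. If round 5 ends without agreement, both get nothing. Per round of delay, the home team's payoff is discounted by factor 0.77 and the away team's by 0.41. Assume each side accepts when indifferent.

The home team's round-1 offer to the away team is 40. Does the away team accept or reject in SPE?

Work out the away team's continuation value if the offer is rejected.
Round 5 (the home team proposes): rejection yields 0 for the away team; the home team offers 0 and keeps 240.
Round 4 (the away team proposes): the home team can get 240 next round, worth 0.77 × 240 = 184.8 now, so the away team offers 184.8, keeping 55.2.
Round 3 (the home team proposes): the away team can get 55.2 next round, worth 0.41 × 55.2 = 22.632 now, so the home team offers 22.632, keeping 217.368.
Round 2 (the away team proposes): the home team can get 217.368 next round, worth 0.77 × 217.368 = 167.37336 now; the away team offers that and keeps 72.62664.
So by rejecting in round 1, the away team gets 72.62664 next round, worth 0.41 × 72.62664 = 29.7769224 now.
Offer 40 ≥ 29.7769224, so the away team accepts.

Accept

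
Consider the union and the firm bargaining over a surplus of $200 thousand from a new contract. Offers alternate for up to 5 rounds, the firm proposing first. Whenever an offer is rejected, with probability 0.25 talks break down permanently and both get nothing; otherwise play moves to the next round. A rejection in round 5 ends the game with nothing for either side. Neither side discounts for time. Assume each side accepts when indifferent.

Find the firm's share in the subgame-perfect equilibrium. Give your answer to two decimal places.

By backward induction:
Round 5 (the firm proposes): rejection yields 0 for the union; the firm offers 0 and keeps 200.
Round 4 (the union proposes): rejecting gives the firm an expected 0.75 × 200 = 150. The union offers 150 and keeps 200 − 150 = 50.
Round 3 (the firm proposes): rejecting gives the union an expected 0.75 × 50 = 37.5; the firm offers that and keeps 162.5.
Round 2 (the union proposes): rejecting gives the firm an expected 0.75 × 162.5 = 121.875, so the union offers 121.875, keeping 78.125.
Round 1 (the firm proposes): rejecting gives the union an expected 0.75 × 78.125 = 58.59375; the firm offers that and keeps 141.40625.

141.41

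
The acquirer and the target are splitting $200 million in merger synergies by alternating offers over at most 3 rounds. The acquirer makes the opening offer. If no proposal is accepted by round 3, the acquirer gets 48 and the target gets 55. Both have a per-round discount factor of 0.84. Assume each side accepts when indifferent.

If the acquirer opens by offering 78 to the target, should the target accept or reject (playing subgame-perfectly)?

Accept

Round 3 (the acquirer proposes): the target gets 55 if talks fail, so the acquirer offers 55 and keeps 145.
Round 2 (the target proposes): the acquirer can get 145 next round, worth 0.84 × 145 = 121.8 now; the target offers that and keeps 78.2.
So by rejecting in round 1, the target gets 78.2 next round, worth 0.84 × 78.2 = 65.688 now.
Offer 78 ≥ 65.688, so the target accepts.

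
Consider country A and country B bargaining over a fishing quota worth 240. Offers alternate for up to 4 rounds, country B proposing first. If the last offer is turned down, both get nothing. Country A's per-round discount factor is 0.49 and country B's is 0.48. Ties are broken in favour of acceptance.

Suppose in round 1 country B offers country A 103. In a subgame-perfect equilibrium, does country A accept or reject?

Round 4 (country A proposes): rejection yields 0 for country B; country A offers 0 and keeps 240.
Round 3 (country B proposes): country A can get 240 next round, worth 0.49 × 240 = 117.6 now; country B offers that and keeps 122.4.
Round 2 (country A proposes): country B can get 122.4 next round, worth 0.48 × 122.4 = 58.752 now, so country A offers 58.752, keeping 181.248.
So by rejecting in round 1, country A gets 181.248 next round, worth 0.49 × 181.248 = 88.81152 now.
Offer 103 ≥ 88.81152, so country A accepts.

Accept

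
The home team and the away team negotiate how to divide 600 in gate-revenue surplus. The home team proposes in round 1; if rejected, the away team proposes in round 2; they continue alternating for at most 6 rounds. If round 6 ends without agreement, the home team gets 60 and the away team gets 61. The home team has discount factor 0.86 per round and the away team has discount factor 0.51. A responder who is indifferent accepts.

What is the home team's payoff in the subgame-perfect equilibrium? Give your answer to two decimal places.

By backward induction:
Round 6 (the away team proposes): the home team gets 60 if talks fail, so the away team offers 60 and keeps 540.
Round 5 (the home team proposes): the away team can get 540 next round, worth 0.51 × 540 = 275.4 now. The home team offers 275.4 and keeps 600 − 275.4 = 324.6.
Round 4 (the away team proposes): the home team can get 324.6 next round, worth 0.86 × 324.6 = 279.156 now. The away team offers 279.156 and keeps 600 − 279.156 = 320.844.
Round 3 (the home team proposes): the away team can get 320.844 next round, worth 0.51 × 320.844 = 163.63044 now. The home team offers 163.63044 and keeps 600 − 163.63044 = 436.36956.
Round 2 (the away team proposes): the home team can get 436.36956 next round, worth 0.86 × 436.36956 = 375.2778216 now. The away team offers 375.2778216 and keeps 600 − 375.2778216 = 224.7221784.
Round 1 (the home team proposes): the away team can get 224.7221784 next round, worth 0.51 × 224.7221784 = 114.608310984 now, so the home team offers 114.608310984, keeping 485.391689016.

485.39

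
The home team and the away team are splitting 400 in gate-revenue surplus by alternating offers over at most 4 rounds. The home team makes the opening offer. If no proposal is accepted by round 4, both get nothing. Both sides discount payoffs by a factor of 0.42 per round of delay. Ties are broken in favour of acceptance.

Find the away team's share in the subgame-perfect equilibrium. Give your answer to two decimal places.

Round 4 (the away team proposes): rejection yields 0 for the home team; the away team offers 0 and keeps 400.
Round 3 (the home team proposes): the away team can get 400 next round, worth 0.42 × 400 = 168 now, so the home team offers 168, keeping 232.
Round 2 (the away team proposes): the home team can get 232 next round, worth 0.42 × 232 = 97.44 now. The away team offers 97.44 and keeps 400 − 97.44 = 302.56.
Round 1 (the home team proposes): the away team can get 302.56 next round, worth 0.42 × 302.56 = 127.0752 now, so the home team offers 127.0752, keeping 272.9248.

127.08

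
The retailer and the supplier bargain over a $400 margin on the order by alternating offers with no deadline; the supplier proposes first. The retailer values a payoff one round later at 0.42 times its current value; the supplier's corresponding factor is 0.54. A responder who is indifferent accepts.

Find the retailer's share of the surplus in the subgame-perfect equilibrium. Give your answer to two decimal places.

99.95

In a stationary SPE each proposer offers the other exactly their discounted continuation value.
If the supplier keeps x when proposing and the retailer keeps y when proposing, then x = 400 − 0.42y and y = 400 − 0.54x.
Solving: x = 400(1 − 0.42) / (1 − 0.54·0.42) = 232 / 0.7732 ≈ 300.0517.
The retailer gets 400 − 300.0517 ≈ 99.9483.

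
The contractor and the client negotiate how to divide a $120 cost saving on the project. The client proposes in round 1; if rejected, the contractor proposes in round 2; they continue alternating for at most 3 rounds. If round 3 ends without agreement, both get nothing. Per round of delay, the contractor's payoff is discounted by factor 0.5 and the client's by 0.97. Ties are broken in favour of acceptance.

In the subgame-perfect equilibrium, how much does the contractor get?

1.8

Solve by backward induction from round 3.
Round 3 (the client proposes): rejection yields 0 for the contractor; the client offers 0 and keeps 120.
Round 2 (the contractor proposes): the client can get 120 next round, worth 0.97 × 120 = 116.4 now; the contractor offers that and keeps 3.6.
Round 1 (the client proposes): the contractor can get 3.6 next round, worth 0.5 × 3.6 = 1.8 now, so the client offers 1.8, keeping 118.2.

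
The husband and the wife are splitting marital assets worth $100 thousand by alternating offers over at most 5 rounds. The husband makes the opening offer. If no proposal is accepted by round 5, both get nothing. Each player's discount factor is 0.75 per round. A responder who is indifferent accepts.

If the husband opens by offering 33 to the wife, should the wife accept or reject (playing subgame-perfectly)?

Round 5 (the husband proposes): rejection yields 0 for the wife; the husband offers 0 and keeps 100.
Round 4 (the wife proposes): the husband can get 100 next round, worth 0.75 × 100 = 75 now. The wife offers 75 and keeps 100 − 75 = 25.
Round 3 (the husband proposes): the wife can get 25 next round, worth 0.75 × 25 = 18.75 now; the husband offers that and keeps 81.25.
Round 2 (the wife proposes): the husband can get 81.25 next round, worth 0.75 × 81.25 = 60.9375 now, so the wife offers 60.9375, keeping 39.0625.
So by rejecting in round 1, the wife gets 39.0625 next round, worth 0.75 × 39.0625 = 29.296875 now.
Offer 33 ≥ 29.296875, so the wife accepts.

Accept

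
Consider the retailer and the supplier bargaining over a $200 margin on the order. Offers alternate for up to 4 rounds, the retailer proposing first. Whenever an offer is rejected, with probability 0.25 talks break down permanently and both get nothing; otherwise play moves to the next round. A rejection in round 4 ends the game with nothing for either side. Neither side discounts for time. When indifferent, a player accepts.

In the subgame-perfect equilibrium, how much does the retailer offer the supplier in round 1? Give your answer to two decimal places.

Round 4 (the supplier proposes): the retailer will accept anything ≥ 0, so the supplier offers 0 and keeps 200.
Round 3 (the retailer proposes): rejecting gives the supplier an expected 0.75 × 200 = 150, so the retailer offers 150, keeping 50.
Round 2 (the supplier proposes): rejecting gives the retailer an expected 0.75 × 50 = 37.5. The supplier offers 37.5 and keeps 200 − 37.5 = 162.5.
Round 1 (the retailer proposes): rejecting gives the supplier an expected 0.75 × 162.5 = 121.875, so the retailer offers 121.875, keeping 78.125.

121.88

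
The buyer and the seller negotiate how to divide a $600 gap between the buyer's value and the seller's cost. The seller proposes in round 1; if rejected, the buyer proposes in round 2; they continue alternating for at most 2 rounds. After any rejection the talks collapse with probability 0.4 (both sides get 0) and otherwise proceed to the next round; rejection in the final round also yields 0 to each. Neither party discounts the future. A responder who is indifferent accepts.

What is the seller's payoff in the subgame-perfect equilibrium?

Round 2 (the buyer proposes): the seller will accept anything ≥ 0, so the buyer offers 0 and keeps 600.
Round 1 (the seller proposes): rejecting gives the buyer an expected 0.6 × 600 = 360. The seller offers 360 and keeps 600 − 360 = 240.

240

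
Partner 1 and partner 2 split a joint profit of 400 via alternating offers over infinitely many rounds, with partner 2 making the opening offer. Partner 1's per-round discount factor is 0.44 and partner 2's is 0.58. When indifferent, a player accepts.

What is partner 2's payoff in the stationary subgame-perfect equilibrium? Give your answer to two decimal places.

When partner 2 proposes, partner 1 accepts any offer worth at least 0.44 times what partner 1 would get by proposing next round; and vice versa.
This gives x = 400 − 0.44y and y = 400 − 0.58x, where x and y are each side's share when it proposes.
Hence (1 − 0.44·0.58)x = 400(1 − 0.44), i.e. 0.7448·x = 224.
x ≈ 300.7519; partner 1's share is 400 − x ≈ 99.2481.

300.75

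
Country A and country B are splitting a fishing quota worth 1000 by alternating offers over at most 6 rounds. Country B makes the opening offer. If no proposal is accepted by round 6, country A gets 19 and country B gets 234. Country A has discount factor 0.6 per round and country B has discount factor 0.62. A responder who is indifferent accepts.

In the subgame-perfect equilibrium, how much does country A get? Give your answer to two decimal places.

Round 6 (country A proposes): country B gets 234 if talks fail, so country A offers 234 and keeps 766.
Round 5 (country B proposes): country A can get 766 next round, worth 0.6 × 766 = 459.6 now, so country B offers 459.6, keeping 540.4.
Round 4 (country A proposes): country B can get 540.4 next round, worth 0.62 × 540.4 = 335.048 now; country A offers that and keeps 664.952.
Round 3 (country B proposes): country A can get 664.952 next round, worth 0.6 × 664.952 = 398.9712 now; country B offers that and keeps 601.0288.
Round 2 (country A proposes): country B can get 601.0288 next round, worth 0.62 × 601.0288 = 372.637856 now, so country A offers 372.637856, keeping 627.362144.
Round 1 (country B proposes): country A can get 627.362144 next round, worth 0.6 × 627.362144 = 376.4172864 now, so country B offers 376.4172864, keeping 623.5827136.

376.42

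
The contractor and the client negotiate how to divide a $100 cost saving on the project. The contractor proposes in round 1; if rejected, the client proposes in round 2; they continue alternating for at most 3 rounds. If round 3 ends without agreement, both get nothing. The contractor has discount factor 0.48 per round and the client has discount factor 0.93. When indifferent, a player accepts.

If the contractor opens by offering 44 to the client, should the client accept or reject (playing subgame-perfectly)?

Round 3 (the contractor proposes): rejection yields 0 for the client; the contractor offers 0 and keeps 100.
Round 2 (the client proposes): the contractor can get 100 next round, worth 0.48 × 100 = 48 now. The client offers 48 and keeps 100 − 48 = 52.
So by rejecting in round 1, the client gets 52 next round, worth 0.93 × 52 = 48.36 now.
Offer 44 < 48.36, so the client rejects.

Reject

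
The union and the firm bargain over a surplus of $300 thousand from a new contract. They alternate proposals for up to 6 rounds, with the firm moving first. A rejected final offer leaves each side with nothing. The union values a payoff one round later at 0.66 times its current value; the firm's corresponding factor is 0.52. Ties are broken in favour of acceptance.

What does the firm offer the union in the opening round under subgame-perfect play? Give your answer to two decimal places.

By backward induction:
Round 6 (the union proposes): the firm will accept anything ≥ 0, so the union offers 0 and keeps 300.
Round 5 (the firm proposes): the union can get 300 next round, worth 0.66 × 300 = 198 now, so the firm offers 198, keeping 102.
Round 4 (the union proposes): the firm can get 102 next round, worth 0.52 × 102 = 53.04 now; the union offers that and keeps 246.96.
Round 3 (the firm proposes): the union can get 246.96 next round, worth 0.66 × 246.96 = 162.9936 now. The firm offers 162.9936 and keeps 300 − 162.9936 = 137.0064.
Round 2 (the union proposes): the firm can get 137.0064 next round, worth 0.52 × 137.0064 = 71.243328 now. The union offers 71.243328 and keeps 300 − 71.243328 = 228.756672.
Round 1 (the firm proposes): the union can get 228.756672 next round, worth 0.66 × 228.756672 = 150.97940352 now. The firm offers 150.97940352 and keeps 300 − 150.97940352 = 149.02059648.

150.98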